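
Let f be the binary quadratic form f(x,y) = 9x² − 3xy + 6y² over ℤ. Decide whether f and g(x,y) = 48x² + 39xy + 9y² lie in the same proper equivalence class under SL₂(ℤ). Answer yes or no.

D₁ = -207, D₂ = -207
f: flip: (9,-3,6)→(6,3,9)
f: reduced (well bottom): (6,3,9) with a≤c, −a<b≤a
g: flip: (48,39,9)→(9,-39,48)
g: translate: b→-3 (≡-39 mod 18), so (9,-39,48)→(9,-3,6)
g: flip: (9,-3,6)→(6,3,9)
g: reduced (well bottom): (6,3,9) with a≤c, −a<b≤a
reduced forms (6, 3, 9) vs (6, 3, 9) ⇒ equivalent

yes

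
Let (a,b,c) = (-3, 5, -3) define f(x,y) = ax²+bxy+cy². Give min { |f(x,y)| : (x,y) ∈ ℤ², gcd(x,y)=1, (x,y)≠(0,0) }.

translate: b→1 (≡-5 mod 6), so (3,-5,3)→(3,1,1)
flip: (3,1,1)→(1,-1,3)
translate: b→1 (≡-1 mod 2), so (1,-1,3)→(1,1,3)
reduced (well bottom): (1,1,3) with a≤c, −a<b≤a
well minimum |f| = |-1| = 1 (negative-definite)

1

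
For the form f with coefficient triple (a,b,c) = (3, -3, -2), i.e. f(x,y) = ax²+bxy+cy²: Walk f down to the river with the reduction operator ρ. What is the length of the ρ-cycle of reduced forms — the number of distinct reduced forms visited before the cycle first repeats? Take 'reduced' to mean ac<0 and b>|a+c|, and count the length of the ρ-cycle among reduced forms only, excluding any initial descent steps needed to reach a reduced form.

D = 33, ⌊√D⌋ = 5
descent: ρ → (-2,3,3)  [lands on river]
river: ρ → (3,3,-2)
river: ρ → (-2,5,1)
river: ρ → (1,5,-2)
ρ-cycle length = 4 (tail of 1 descent step not counted)

4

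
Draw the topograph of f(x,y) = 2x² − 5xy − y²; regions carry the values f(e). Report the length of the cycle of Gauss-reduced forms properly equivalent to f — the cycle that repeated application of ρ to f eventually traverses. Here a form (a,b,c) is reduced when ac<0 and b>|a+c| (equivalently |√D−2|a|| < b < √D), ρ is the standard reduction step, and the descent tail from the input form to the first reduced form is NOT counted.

D = 33, ⌊√D⌋ = 5
descent: ρ → (-1,5,2)  [lands on river]
river: ρ → (2,3,-3)
river: ρ → (-3,3,2)
river: ρ → (2,5,-1)
ρ-cycle length = 4 (tail of 1 descent step not counted)

4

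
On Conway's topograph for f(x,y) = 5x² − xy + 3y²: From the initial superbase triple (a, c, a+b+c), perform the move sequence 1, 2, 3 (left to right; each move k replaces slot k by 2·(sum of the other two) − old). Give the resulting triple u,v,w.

start (5,3,7) = (f(1,0),f(0,1),f(1,1))
replace slot 1: 2·(3+7) − 5 = 15 → (15,3,7)
replace slot 2: 2·(15+7) − 3 = 41 → (15,41,7)
replace slot 3: 2·(15+41) − 7 = 105 → (15,41,105)

15,41,105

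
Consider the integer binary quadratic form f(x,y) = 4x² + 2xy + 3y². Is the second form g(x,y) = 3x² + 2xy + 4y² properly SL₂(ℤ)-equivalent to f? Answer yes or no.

D₁ = -44, D₂ = -44
f: flip: (4,2,3)→(3,-2,4)
f: reduced (well bottom): (3,-2,4) with a≤c, −a<b≤a
g: reduced (well bottom): (3,2,4) with a≤c, −a<b≤a
reduced forms (3, -2, 4) vs (3, 2, 4) ⇒ inequivalent

no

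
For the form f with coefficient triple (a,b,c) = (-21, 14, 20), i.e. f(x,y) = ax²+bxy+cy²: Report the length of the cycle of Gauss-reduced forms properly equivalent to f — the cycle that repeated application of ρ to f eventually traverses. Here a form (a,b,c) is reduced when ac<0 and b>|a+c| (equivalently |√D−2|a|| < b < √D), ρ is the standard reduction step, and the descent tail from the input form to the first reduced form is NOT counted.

D = 1876, ⌊√D⌋ = 43
river: ρ → (20,26,-15)
river: ρ → (-15,34,12)
river: ρ → (12,38,-9)
river: ρ → (-9,34,20)
river: ρ → (20,6,-23)
river: ρ → (-23,40,3)
river: ρ → (3,38,-36)
river: ρ → (-36,34,5)
river: ρ → (5,36,-29)
river: ρ → (-29,22,12)
river: ρ → (12,26,-25)
river: ρ → (-25,24,13)
river: ρ → (13,28,-21)
river: ρ → (-21,14,20)
ρ-cycle length = 14 (tail of 0 descent steps not counted)

14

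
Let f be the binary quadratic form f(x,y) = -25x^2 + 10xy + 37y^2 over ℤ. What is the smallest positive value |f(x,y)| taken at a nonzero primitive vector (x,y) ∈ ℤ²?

descent: ρ → (37,-10,-25)
descent: ρ → (-25,60,2)  [lands on river]
river: ρ → (2,60,-25)
river: ρ → (-25,40,22)
river: ρ → (22,48,-17)
river: ρ → (-17,54,13)
river: ρ → (13,50,-25)
river: ρ → (-25,50,13)
river: ρ → (13,54,-17)
river: ρ → (-17,48,22)
river: ρ → (22,40,-25)
closes: descent 2, river 10
min |a| on river = 2

2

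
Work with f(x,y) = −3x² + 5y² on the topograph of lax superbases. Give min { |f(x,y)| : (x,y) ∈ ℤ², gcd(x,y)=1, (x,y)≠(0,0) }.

descent: ρ → (5,0,-3)
descent: ρ → (-3,6,2)  [lands on river]
river: ρ → (2,6,-3)
closes: descent 2, river 2
min |a| on river = 2

2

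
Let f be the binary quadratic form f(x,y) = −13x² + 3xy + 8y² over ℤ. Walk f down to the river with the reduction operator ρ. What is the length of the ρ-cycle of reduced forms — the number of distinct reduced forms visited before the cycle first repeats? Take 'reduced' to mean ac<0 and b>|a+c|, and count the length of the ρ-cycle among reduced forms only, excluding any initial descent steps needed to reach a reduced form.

D = 425, ⌊√D⌋ = 20
descent: ρ → (8,13,-8)  [lands on river]
river: ρ → (-8,19,2)
river: ρ → (2,17,-17)
river: ρ → (-17,17,2)
river: ρ → (2,19,-8)
river: ρ → (-8,13,8)
river: ρ → (8,19,-2)
river: ρ → (-2,17,17)
river: ρ → (17,17,-2)
river: ρ → (-2,19,8)
ρ-cycle length = 10 (tail of 1 descent step not counted)

10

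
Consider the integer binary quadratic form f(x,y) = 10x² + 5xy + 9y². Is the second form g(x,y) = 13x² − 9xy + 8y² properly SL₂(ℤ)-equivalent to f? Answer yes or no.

D₁ = -335, D₂ = -335
f: flip: (10,5,9)→(9,-5,10)
f: reduced (well bottom): (9,-5,10) with a≤c, −a<b≤a
g: flip: (13,-9,8)→(8,9,13)
g: translate: b→-7 (≡9 mod 16), so (8,9,13)→(8,-7,12)
g: reduced (well bottom): (8,-7,12) with a≤c, −a<b≤a
reduced forms (9, -5, 10) vs (8, -7, 12) ⇒ inequivalent

no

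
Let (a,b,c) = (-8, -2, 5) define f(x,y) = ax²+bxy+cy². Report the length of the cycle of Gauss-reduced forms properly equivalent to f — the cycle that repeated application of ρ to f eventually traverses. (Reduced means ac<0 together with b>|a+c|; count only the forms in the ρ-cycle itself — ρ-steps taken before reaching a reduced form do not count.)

D = 164, ⌊√D⌋ = 12
descent: ρ → (5,12,-1)  [lands on river]
river: ρ → (-1,12,5)
river: ρ → (5,8,-5)
river: ρ → (-5,12,1)
river: ρ → (1,12,-5)
river: ρ → (-5,8,5)
ρ-cycle length = 6 (tail of 1 descent step not counted)

6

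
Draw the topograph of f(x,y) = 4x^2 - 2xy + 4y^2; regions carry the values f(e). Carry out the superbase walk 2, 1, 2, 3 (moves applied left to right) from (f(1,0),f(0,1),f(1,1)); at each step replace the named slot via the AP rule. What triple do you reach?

start (4,4,6) = (f(1,0),f(0,1),f(1,1))
replace slot 2: 2·(4+6) − 4 = 16 → (4,16,6)
replace slot 1: 2·(16+6) − 4 = 40 → (40,16,6)
replace slot 2: 2·(40+6) − 16 = 76 → (40,76,6)
replace slot 3: 2·(40+76) − 6 = 226 → (40,76,226)

40,76,226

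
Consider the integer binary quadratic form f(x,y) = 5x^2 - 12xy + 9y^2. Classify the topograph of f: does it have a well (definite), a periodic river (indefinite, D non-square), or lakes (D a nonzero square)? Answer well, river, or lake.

D = b²−4ac = (-12)² − 4·5·9 = -36
D < 0 ⇒ definite ⇒ every region one sign ⇒ single well

well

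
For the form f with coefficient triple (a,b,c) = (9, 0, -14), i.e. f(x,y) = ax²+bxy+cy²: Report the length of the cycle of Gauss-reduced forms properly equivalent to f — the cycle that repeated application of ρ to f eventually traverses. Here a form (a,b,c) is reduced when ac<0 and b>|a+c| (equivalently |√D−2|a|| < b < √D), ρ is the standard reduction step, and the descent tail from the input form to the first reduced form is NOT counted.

D = 504, ⌊√D⌋ = 22
descent: ρ → (-14,0,9)
descent: ρ → (9,18,-5)  [lands on river]
river: ρ → (-5,22,1)
river: ρ → (1,22,-5)
river: ρ → (-5,18,9)
ρ-cycle length = 4 (tail of 2 descent steps not counted)

4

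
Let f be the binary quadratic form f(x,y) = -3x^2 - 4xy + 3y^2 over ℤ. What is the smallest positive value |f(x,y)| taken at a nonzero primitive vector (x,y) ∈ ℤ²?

descent: ρ → (3,4,-3)  [lands on river]
river: ρ → (-3,2,4)
river: ρ → (4,6,-1)
river: ρ → (-1,6,4)
river: ρ → (4,2,-3)
river: ρ → (-3,4,3)
river: ρ → (3,2,-4)
river: ρ → (-4,6,1)
river: ρ → (1,6,-4)
river: ρ → (-4,2,3)
closes: descent 1, river 10
min |a| on river = 1

1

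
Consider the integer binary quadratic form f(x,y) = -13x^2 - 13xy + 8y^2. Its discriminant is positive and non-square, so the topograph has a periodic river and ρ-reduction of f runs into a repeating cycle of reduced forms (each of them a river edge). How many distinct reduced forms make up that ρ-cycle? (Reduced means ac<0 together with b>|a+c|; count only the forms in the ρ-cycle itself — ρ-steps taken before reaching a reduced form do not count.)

D = 585, ⌊√D⌋ = 24
descent: ρ → (8,13,-13)  [lands on river]
river: ρ → (-13,13,8)
river: ρ → (8,19,-7)
river: ρ → (-7,23,2)
river: ρ → (2,21,-18)
river: ρ → (-18,15,5)
river: ρ → (5,15,-18)
river: ρ → (-18,21,2)
river: ρ → (2,23,-7)
river: ρ → (-7,19,8)
ρ-cycle length = 10 (tail of 1 descent step not counted)

10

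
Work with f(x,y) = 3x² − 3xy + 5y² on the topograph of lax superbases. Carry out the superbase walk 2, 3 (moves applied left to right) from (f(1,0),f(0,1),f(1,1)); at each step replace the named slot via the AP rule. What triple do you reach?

start (3,5,5) = (f(1,0),f(0,1),f(1,1))
replace slot 2: 2·(3+5) − 5 = 11 → (3,11,5)
replace slot 3: 2·(3+11) − 5 = 23 → (3,11,23)

3,11,23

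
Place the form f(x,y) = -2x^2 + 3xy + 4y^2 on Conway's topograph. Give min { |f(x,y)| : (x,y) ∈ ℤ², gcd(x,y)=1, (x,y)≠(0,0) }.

river: ρ → (4,5,-1)
river: ρ → (-1,5,4)
river: ρ → (4,3,-2)
river: ρ → (-2,5,2)
river: ρ → (2,3,-4)
river: ρ → (-4,5,1)
river: ρ → (1,5,-4)
river: ρ → (-4,3,2)
river: ρ → (2,5,-2)
river: ρ → (-2,3,4)
closes: descent 0, river 10
min |a| on river = 1

1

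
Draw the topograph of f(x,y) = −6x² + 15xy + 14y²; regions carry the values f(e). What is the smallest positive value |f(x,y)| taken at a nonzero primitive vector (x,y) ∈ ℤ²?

river: ρ → (14,13,-7)
river: ρ → (-7,15,12)
river: ρ → (12,9,-10)
river: ρ → (-10,11,11)
river: ρ → (11,11,-10)
river: ρ → (-10,9,12)
river: ρ → (12,15,-7)
river: ρ → (-7,13,14)
river: ρ → (14,15,-6)
river: ρ → (-6,21,5)
river: ρ → (5,19,-10)
river: ρ → (-10,21,3)
river: ρ → (3,21,-10)
river: ρ → (-10,19,5)
river: ρ → (5,21,-6)
river: ρ → (-6,15,14)
closes: descent 0, river 16
min |a| on river = 3

3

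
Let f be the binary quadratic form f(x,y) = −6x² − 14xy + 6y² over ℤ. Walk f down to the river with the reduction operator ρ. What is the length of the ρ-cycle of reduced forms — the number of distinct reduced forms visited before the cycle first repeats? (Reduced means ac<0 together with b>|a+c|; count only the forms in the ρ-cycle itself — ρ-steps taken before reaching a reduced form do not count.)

D = 340, ⌊√D⌋ = 18
descent: ρ → (6,14,-6)  [lands on river]
river: ρ → (-6,10,10)
river: ρ → (10,10,-6)
river: ρ → (-6,14,6)
river: ρ → (6,10,-10)
river: ρ → (-10,10,6)
ρ-cycle length = 6 (tail of 1 descent step not counted)

6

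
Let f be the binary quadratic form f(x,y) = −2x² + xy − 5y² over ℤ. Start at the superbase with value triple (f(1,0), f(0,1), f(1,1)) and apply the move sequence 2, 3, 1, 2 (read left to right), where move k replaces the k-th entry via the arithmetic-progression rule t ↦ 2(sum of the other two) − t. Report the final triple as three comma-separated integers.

start (-2,-5,-6) = (f(1,0),f(0,1),f(1,1))
replace slot 2: 2·((-2)+(-6)) − (-5) = -11 → (-2,-11,-6)
replace slot 3: 2·((-2)+(-11)) − (-6) = -20 → (-2,-11,-20)
replace slot 1: 2·((-11)+(-20)) − (-2) = -60 → (-60,-11,-20)
replace slot 2: 2·((-60)+(-20)) − (-11) = -149 → (-60,-149,-20)

-60,-149,-20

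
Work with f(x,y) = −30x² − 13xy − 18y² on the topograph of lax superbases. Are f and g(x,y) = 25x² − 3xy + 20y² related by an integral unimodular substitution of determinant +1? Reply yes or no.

D₁ = -1991, D₂ = -1991
f is negative-definite; reduce −f:
−f: flip: (30,13,18)→(18,-13,30)
−f: reduced (well bottom): (18,-13,30) with a≤c, −a<b≤a
flip sign back: reduced form of f is (-18,13,-30)
g: flip: (25,-3,20)→(20,3,25)
g: reduced (well bottom): (20,3,25) with a≤c, −a<b≤a
reduced forms (-18, 13, -30) vs (20, 3, 25) ⇒ inequivalent

no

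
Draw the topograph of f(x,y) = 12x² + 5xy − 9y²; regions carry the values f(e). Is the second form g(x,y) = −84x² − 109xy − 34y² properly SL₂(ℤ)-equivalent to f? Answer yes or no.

D₁ = 457, D₂ = 457
river cycle of f (length 46): (-9, 13, 8), (8, 19, -3), (-3, 17, 14), (14, 11, -6), (-6, 13, 12), (12, 11, -7), (-7, 17, 6), (6, 19, -4), (-4, 21, 1), (1, 21, -4), … (36 more)
river cycle of g (length 46): (-2, 19, 12), (12, 5, -9), (-9, 13, 8), (8, 19, -3), (-3, 17, 14), (14, 11, -6), (-6, 13, 12), (12, 11, -7), (-7, 17, 6), (6, 19, -4), … (36 more)
cycles coincide ⇒ equivalent

yes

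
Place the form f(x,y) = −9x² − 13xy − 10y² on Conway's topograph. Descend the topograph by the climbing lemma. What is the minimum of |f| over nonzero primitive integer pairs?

translate: b→-5 (≡13 mod 18), so (9,13,10)→(9,-5,6)
flip: (9,-5,6)→(6,5,9)
reduced (well bottom): (6,5,9) with a≤c, −a<b≤a
well minimum |f| = |-6| = 6 (negative-definite)

6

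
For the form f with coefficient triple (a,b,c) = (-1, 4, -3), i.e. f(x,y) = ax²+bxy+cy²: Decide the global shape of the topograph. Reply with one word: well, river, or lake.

D = b²−4ac = 4² − 4·(-1)·(-3) = 4
D = 2² is a perfect square ⇒ form factors over ℤ ⇒ lakes

lake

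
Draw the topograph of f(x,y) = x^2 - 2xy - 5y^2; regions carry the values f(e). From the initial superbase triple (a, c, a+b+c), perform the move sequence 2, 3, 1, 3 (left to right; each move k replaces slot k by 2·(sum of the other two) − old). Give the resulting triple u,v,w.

start (1,-5,-6) = (f(1,0),f(0,1),f(1,1))
replace slot 2: 2·(1+(-6)) − (-5) = -5 → (1,-5,-6)
replace slot 3: 2·(1+(-5)) − (-6) = -2 → (1,-5,-2)
replace slot 1: 2·((-5)+(-2)) − 1 = -15 → (-15,-5,-2)
replace slot 3: 2·((-15)+(-5)) − (-2) = -38 → (-15,-5,-38)

-15,-5,-38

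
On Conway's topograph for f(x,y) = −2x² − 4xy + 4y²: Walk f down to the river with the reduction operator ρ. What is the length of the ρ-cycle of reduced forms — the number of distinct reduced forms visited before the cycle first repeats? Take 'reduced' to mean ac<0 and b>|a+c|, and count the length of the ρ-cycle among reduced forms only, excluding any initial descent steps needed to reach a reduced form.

D = 48, ⌊√D⌋ = 6
descent: ρ → (4,4,-2)  [lands on river]
river: ρ → (-2,4,4)
ρ-cycle length = 2 (tail of 1 descent step not counted)

2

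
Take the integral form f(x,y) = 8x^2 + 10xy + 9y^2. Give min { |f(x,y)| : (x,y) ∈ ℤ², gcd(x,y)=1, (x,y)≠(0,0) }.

translate: b→-6 (≡10 mod 16), so (8,10,9)→(8,-6,7)
flip: (8,-6,7)→(7,6,8)
reduced (well bottom): (7,6,8) with a≤c, −a<b≤a
well minimum = a = 7

7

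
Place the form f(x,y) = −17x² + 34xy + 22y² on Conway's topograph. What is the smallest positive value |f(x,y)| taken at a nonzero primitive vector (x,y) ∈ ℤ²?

river: ρ → (22,10,-29)
river: ρ → (-29,48,3)
river: ρ → (3,48,-29)
river: ρ → (-29,10,22)
river: ρ → (22,34,-17)
river: ρ → (-17,34,22)
closes: descent 0, river 6
min |a| on river = 3

3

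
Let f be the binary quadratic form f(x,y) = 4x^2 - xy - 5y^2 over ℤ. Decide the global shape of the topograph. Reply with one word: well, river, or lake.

D = b²−4ac = (-1)² − 4·4·(-5) = 81
D = 9² is a perfect square ⇒ form factors over ℤ ⇒ lakes

lake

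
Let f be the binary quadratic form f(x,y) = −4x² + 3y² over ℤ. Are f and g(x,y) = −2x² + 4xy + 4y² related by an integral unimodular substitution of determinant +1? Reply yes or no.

D₁ = 48, D₂ = 48
river cycle of f (length 2): (3, 6, -1), (-1, 6, 3)
river cycle of g (length 2): (4, 4, -2), (-2, 4, 4)
cycles differ ⇒ inequivalent

no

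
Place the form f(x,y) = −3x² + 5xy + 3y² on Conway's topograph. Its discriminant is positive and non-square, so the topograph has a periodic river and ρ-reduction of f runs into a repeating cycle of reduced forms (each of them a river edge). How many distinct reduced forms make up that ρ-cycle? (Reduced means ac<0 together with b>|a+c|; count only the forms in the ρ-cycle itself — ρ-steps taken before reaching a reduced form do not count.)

D = 61, ⌊√D⌋ = 7
river: ρ → (3,7,-1)
river: ρ → (-1,7,3)
river: ρ → (3,5,-3)
river: ρ → (-3,7,1)
river: ρ → (1,7,-3)
river: ρ → (-3,5,3)
ρ-cycle length = 6 (tail of 0 descent steps not counted)

6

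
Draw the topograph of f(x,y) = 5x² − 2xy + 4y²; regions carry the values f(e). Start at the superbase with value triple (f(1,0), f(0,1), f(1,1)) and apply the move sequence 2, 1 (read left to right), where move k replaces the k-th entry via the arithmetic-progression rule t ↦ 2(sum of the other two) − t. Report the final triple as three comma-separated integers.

start (5,4,7) = (f(1,0),f(0,1),f(1,1))
replace slot 2: 2·(5+7) − 4 = 20 → (5,20,7)
replace slot 1: 2·(20+7) − 5 = 49 → (49,20,7)

49,20,7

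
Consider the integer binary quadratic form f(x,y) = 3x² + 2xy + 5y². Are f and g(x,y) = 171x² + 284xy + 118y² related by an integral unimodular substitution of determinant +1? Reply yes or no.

D₁ = -56, D₂ = -56
f: reduced (well bottom): (3,2,5) with a≤c, −a<b≤a
g: translate: b→-58 (≡284 mod 342), so (171,284,118)→(171,-58,5)
g: flip: (171,-58,5)→(5,58,171)
g: translate: b→-2 (≡58 mod 10), so (5,58,171)→(5,-2,3)
g: flip: (5,-2,3)→(3,2,5)
g: reduced (well bottom): (3,2,5) with a≤c, −a<b≤a
reduced forms (3, 2, 5) vs (3, 2, 5) ⇒ equivalent

yes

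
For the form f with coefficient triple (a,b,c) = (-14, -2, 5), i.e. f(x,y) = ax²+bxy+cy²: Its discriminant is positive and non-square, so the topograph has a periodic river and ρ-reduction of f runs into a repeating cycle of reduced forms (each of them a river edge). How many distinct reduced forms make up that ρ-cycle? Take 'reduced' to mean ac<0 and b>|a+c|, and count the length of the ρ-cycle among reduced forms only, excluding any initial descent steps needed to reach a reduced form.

D = 284, ⌊√D⌋ = 16
descent: ρ → (5,12,-7)  [lands on river]
river: ρ → (-7,16,1)
river: ρ → (1,16,-7)
river: ρ → (-7,12,5)
river: ρ → (5,8,-11)
river: ρ → (-11,14,2)
river: ρ → (2,14,-11)
river: ρ → (-11,8,5)
ρ-cycle length = 8 (tail of 1 descent step not counted)

8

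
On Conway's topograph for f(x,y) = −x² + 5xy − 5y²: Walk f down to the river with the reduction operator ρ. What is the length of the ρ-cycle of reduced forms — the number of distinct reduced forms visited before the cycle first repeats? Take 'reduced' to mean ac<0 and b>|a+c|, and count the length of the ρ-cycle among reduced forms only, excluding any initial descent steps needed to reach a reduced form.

D = 5, ⌊√D⌋ = 2
descent: ρ → (-5,5,-1)
descent: ρ → (-1,1,1)  [lands on river]
river: ρ → (1,1,-1)
ρ-cycle length = 2 (tail of 2 descent steps not counted)

2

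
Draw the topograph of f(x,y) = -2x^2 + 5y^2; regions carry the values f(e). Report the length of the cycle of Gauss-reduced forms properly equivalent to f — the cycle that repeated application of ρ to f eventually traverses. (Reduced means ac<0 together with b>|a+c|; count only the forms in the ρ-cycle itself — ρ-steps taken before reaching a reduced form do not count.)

D = 40, ⌊√D⌋ = 6
descent: ρ → (5,0,-2)
descent: ρ → (-2,4,3)  [lands on river]
river: ρ → (3,2,-3)
river: ρ → (-3,4,2)
river: ρ → (2,4,-3)
river: ρ → (-3,2,3)
river: ρ → (3,4,-2)
ρ-cycle length = 6 (tail of 2 descent steps not counted)

6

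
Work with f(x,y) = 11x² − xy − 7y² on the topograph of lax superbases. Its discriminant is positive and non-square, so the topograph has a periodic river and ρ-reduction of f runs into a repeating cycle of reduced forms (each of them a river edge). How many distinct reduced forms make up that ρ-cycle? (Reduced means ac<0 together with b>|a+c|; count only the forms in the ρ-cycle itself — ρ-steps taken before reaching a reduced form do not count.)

D = 309, ⌊√D⌋ = 17
descent: ρ → (-7,15,3)  [lands on river]
river: ρ → (3,15,-7)
river: ρ → (-7,13,5)
river: ρ → (5,17,-1)
river: ρ → (-1,17,5)
river: ρ → (5,13,-7)
ρ-cycle length = 6 (tail of 1 descent step not counted)

6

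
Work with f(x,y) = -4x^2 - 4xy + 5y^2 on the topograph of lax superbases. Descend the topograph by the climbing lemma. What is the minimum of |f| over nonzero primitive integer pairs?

descent: ρ → (5,4,-4)  [lands on river]
river: ρ → (-4,4,5)
river: ρ → (5,6,-3)
river: ρ → (-3,6,5)
closes: descent 1, river 4
min |a| on river = 3

3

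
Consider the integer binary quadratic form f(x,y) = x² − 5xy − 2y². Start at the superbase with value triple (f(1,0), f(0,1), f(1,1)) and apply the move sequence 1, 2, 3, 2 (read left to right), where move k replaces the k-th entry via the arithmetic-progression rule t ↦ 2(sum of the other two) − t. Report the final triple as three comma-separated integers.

start (1,-2,-6) = (f(1,0),f(0,1),f(1,1))
replace slot 1: 2·((-2)+(-6)) − 1 = -17 → (-17,-2,-6)
replace slot 2: 2·((-17)+(-6)) − (-2) = -44 → (-17,-44,-6)
replace slot 3: 2·((-17)+(-44)) − (-6) = -116 → (-17,-44,-116)
replace slot 2: 2·((-17)+(-116)) − (-44) = -222 → (-17,-222,-116)

-17,-222,-116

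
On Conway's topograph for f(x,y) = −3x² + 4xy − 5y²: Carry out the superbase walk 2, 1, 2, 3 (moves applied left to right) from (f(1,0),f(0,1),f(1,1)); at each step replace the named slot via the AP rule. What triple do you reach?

start (-3,-5,-4) = (f(1,0),f(0,1),f(1,1))
replace slot 2: 2·((-3)+(-4)) − (-5) = -9 → (-3,-9,-4)
replace slot 1: 2·((-9)+(-4)) − (-3) = -23 → (-23,-9,-4)
replace slot 2: 2·((-23)+(-4)) − (-9) = -45 → (-23,-45,-4)
replace slot 3: 2·((-23)+(-45)) − (-4) = -132 → (-23,-45,-132)

-23,-45,-132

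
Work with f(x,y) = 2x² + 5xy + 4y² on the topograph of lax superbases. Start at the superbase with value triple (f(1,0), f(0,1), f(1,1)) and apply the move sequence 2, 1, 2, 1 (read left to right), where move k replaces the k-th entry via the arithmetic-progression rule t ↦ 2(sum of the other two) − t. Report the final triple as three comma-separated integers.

start (2,4,11) = (f(1,0),f(0,1),f(1,1))
replace slot 2: 2·(2+11) − 4 = 22 → (2,22,11)
replace slot 1: 2·(22+11) − 2 = 64 → (64,22,11)
replace slot 2: 2·(64+11) − 22 = 128 → (64,128,11)
replace slot 1: 2·(128+11) − 64 = 214 → (214,128,11)

214,128,11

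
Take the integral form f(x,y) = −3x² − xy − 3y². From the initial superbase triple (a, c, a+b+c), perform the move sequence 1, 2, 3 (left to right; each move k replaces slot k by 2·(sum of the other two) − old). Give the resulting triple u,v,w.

start (-3,-3,-7) = (f(1,0),f(0,1),f(1,1))
replace slot 1: 2·((-3)+(-7)) − (-3) = -17 → (-17,-3,-7)
replace slot 2: 2·((-17)+(-7)) − (-3) = -45 → (-17,-45,-7)
replace slot 3: 2·((-17)+(-45)) − (-7) = -117 → (-17,-45,-117)

-17,-45,-117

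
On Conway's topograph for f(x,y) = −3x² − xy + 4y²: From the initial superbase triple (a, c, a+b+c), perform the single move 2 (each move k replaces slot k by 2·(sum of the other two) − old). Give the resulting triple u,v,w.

start (-3,4,0) = (f(1,0),f(0,1),f(1,1))
replace slot 2: 2·((-3)+0) − 4 = -10 → (-3,-10,0)

-3,-10,0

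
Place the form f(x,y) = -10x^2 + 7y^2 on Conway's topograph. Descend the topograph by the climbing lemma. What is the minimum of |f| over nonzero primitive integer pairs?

descent: ρ → (7,14,-3)  [lands on river]
river: ρ → (-3,16,2)
river: ρ → (2,16,-3)
river: ρ → (-3,14,7)
closes: descent 1, river 4
min |a| on river = 2

2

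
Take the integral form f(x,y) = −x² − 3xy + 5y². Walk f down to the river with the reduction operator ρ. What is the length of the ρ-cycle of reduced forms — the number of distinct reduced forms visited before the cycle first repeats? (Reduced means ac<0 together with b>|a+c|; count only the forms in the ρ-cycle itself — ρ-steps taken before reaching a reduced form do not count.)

D = 29, ⌊√D⌋ = 5
descent: ρ → (5,3,-1)
descent: ρ → (-1,5,1)  [lands on river]
river: ρ → (1,5,-1)
ρ-cycle length = 2 (tail of 2 descent steps not counted)

2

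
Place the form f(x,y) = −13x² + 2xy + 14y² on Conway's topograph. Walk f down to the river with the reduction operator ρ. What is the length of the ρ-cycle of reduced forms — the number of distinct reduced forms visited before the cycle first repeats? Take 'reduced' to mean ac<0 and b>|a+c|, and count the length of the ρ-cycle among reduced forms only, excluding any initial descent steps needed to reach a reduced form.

D = 732, ⌊√D⌋ = 27
river: ρ → (14,26,-1)
river: ρ → (-1,26,14)
river: ρ → (14,2,-13)
river: ρ → (-13,24,3)
river: ρ → (3,24,-13)
river: ρ → (-13,2,14)
ρ-cycle length = 6 (tail of 0 descent steps not counted)

6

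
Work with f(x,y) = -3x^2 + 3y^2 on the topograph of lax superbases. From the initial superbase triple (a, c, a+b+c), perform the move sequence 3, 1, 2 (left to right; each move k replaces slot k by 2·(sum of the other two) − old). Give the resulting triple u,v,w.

start (-3,3,0) = (f(1,0),f(0,1),f(1,1))
replace slot 3: 2·((-3)+3) − 0 = 0 → (-3,3,0)
replace slot 1: 2·(3+0) − (-3) = 9 → (9,3,0)
replace slot 2: 2·(9+0) − 3 = 15 → (9,15,0)

9,15,0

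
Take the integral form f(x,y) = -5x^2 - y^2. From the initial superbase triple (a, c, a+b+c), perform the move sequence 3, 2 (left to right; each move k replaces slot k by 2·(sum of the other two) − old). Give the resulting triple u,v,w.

start (-5,-1,-6) = (f(1,0),f(0,1),f(1,1))
replace slot 3: 2·((-5)+(-1)) − (-6) = -6 → (-5,-1,-6)
replace slot 2: 2·((-5)+(-6)) − (-1) = -21 → (-5,-21,-6)

-5,-21,-6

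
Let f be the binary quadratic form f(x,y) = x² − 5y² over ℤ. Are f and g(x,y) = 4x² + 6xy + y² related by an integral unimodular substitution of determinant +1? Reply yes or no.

D₁ = 20, D₂ = 20
river cycle of f (length 2): (1, 4, -1), (-1, 4, 1)
river cycle of g (length 2): (1, 4, -1), (-1, 4, 1)
cycles coincide ⇒ equivalent

yes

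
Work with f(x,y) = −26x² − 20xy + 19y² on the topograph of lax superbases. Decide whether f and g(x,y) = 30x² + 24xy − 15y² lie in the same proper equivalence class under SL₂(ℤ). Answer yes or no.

D₁ = 2376, D₂ = 2376
river cycle of f (length 14): (19, 20, -26), (-26, 32, 13), (13, 46, -5), (-5, 44, 22), (22, 44, -5), (-5, 46, 13), (13, 32, -26), (-26, 20, 19), (19, 18, -27), (-27, 36, 10), … (4 more)
river cycle of g (length 6): (-15, 36, 18), (18, 36, -15), (-15, 24, 30), (30, 36, -9), (-9, 36, 30), (30, 24, -15)
cycles differ ⇒ inequivalent

no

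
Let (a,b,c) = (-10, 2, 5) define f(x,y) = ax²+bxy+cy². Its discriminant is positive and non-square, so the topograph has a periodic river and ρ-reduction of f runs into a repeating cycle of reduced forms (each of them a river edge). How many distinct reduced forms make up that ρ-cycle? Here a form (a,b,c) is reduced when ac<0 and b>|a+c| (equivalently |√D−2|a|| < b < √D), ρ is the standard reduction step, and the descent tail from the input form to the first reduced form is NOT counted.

D = 204, ⌊√D⌋ = 14
descent: ρ → (5,8,-7)  [lands on river]
river: ρ → (-7,6,6)
river: ρ → (6,6,-7)
river: ρ → (-7,8,5)
river: ρ → (5,12,-3)
river: ρ → (-3,12,5)
ρ-cycle length = 6 (tail of 1 descent step not counted)

6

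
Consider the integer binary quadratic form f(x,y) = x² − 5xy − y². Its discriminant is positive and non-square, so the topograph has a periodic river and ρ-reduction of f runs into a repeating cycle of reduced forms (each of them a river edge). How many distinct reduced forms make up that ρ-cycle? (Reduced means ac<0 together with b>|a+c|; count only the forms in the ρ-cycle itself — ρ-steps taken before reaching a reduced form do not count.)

D = 29, ⌊√D⌋ = 5
descent: ρ → (-1,5,1)  [lands on river]
river: ρ → (1,5,-1)
ρ-cycle length = 2 (tail of 1 descent step not counted)

2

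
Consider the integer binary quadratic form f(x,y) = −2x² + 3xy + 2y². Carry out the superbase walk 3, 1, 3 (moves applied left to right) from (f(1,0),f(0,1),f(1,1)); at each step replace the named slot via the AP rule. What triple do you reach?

start (-2,2,3) = (f(1,0),f(0,1),f(1,1))
replace slot 3: 2·((-2)+2) − 3 = -3 → (-2,2,-3)
replace slot 1: 2·(2+(-3)) − (-2) = 0 → (0,2,-3)
replace slot 3: 2·(0+2) − (-3) = 7 → (0,2,7)

0,2,7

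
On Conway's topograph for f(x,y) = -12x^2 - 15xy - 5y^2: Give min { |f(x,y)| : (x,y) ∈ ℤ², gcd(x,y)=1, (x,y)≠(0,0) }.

translate: b→-9 (≡15 mod 24), so (12,15,5)→(12,-9,2)
flip: (12,-9,2)→(2,9,12)
translate: b→1 (≡9 mod 4), so (2,9,12)→(2,1,2)
reduced (well bottom): (2,1,2) with a≤c, −a<b≤a
well minimum |f| = |-2| = 2 (negative-definite)

2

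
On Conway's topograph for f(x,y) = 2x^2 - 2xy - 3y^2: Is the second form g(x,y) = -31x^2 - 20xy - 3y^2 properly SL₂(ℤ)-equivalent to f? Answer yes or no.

D₁ = 28, D₂ = 28
river cycle of f (length 4): (-3, 2, 2), (2, 2, -3), (-3, 4, 1), (1, 4, -3)
river cycle of g (length 4): (-3, 2, 2), (2, 2, -3), (-3, 4, 1), (1, 4, -3)
cycles coincide ⇒ equivalent

yes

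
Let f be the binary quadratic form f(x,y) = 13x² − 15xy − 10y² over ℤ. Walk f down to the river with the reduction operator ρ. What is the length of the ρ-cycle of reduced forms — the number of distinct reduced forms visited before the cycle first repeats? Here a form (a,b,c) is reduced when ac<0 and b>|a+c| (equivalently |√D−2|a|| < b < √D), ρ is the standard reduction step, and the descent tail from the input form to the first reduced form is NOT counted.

D = 745, ⌊√D⌋ = 27
descent: ρ → (-10,15,13)  [lands on river]
river: ρ → (13,11,-12)
river: ρ → (-12,13,12)
river: ρ → (12,11,-13)
river: ρ → (-13,15,10)
river: ρ → (10,25,-3)
river: ρ → (-3,23,18)
river: ρ → (18,13,-8)
river: ρ → (-8,19,12)
river: ρ → (12,5,-15)
river: ρ → (-15,25,2)
river: ρ → (2,27,-2)
river: ρ → (-2,25,15)
river: ρ → (15,5,-12)
river: ρ → (-12,19,8)
river: ρ → (8,13,-18)
river: ρ → (-18,23,3)
river: ρ → (3,25,-10)
ρ-cycle length = 18 (tail of 1 descent step not counted)

18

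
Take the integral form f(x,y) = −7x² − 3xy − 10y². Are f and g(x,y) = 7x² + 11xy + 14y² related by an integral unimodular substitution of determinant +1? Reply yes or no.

D₁ = -271, D₂ = -271
f is negative-definite; reduce −f:
−f: reduced (well bottom): (7,3,10) with a≤c, −a<b≤a
flip sign back: reduced form of f is (-7,-3,-10)
g: translate: b→-3 (≡11 mod 14), so (7,11,14)→(7,-3,10)
g: reduced (well bottom): (7,-3,10) with a≤c, −a<b≤a
reduced forms (-7, -3, -10) vs (7, -3, 10) ⇒ inequivalent

no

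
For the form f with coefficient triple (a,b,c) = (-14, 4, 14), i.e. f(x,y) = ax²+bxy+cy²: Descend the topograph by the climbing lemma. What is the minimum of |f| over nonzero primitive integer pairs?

river: ρ → (14,24,-4)
river: ρ → (-4,24,14)
river: ρ → (14,4,-14)
river: ρ → (-14,24,4)
river: ρ → (4,24,-14)
river: ρ → (-14,4,14)
closes: descent 0, river 6
min |a| on river = 4

4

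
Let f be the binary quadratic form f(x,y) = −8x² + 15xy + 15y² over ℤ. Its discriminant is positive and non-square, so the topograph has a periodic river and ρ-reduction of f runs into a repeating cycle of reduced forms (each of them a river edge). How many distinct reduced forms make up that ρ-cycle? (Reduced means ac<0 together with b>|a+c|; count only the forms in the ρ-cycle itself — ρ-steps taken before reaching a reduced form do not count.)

D = 705, ⌊√D⌋ = 26
river: ρ → (15,15,-8)
river: ρ → (-8,17,13)
river: ρ → (13,9,-12)
river: ρ → (-12,15,10)
river: ρ → (10,25,-2)
river: ρ → (-2,23,22)
river: ρ → (22,21,-3)
river: ρ → (-3,21,22)
river: ρ → (22,23,-2)
river: ρ → (-2,25,10)
river: ρ → (10,15,-12)
river: ρ → (-12,9,13)
river: ρ → (13,17,-8)
river: ρ → (-8,15,15)
ρ-cycle length = 14 (tail of 0 descent steps not counted)

14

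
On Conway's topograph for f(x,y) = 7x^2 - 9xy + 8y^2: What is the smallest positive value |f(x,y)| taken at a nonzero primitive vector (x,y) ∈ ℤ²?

translate: b→5 (≡-9 mod 14), so (7,-9,8)→(7,5,6)
flip: (7,5,6)→(6,-5,7)
reduced (well bottom): (6,-5,7) with a≤c, −a<b≤a
well minimum = a = 6

6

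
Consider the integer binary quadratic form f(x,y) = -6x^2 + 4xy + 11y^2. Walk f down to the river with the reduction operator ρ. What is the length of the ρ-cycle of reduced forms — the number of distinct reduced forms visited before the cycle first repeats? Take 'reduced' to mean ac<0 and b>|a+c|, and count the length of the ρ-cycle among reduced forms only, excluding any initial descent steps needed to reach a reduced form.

D = 280, ⌊√D⌋ = 16
descent: ρ → (11,-4,-6)
descent: ρ → (-6,16,1)  [lands on river]
river: ρ → (1,16,-6)
river: ρ → (-6,8,9)
river: ρ → (9,10,-5)
river: ρ → (-5,10,9)
river: ρ → (9,8,-6)
ρ-cycle length = 6 (tail of 2 descent steps not counted)

6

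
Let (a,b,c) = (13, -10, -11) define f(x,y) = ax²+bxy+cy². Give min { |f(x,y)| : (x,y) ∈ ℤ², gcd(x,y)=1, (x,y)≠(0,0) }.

descent: ρ → (-11,10,13)  [lands on river]
river: ρ → (13,16,-8)
river: ρ → (-8,16,13)
river: ρ → (13,10,-11)
river: ρ → (-11,12,12)
river: ρ → (12,12,-11)
closes: descent 1, river 6
min |a| on river = 8

8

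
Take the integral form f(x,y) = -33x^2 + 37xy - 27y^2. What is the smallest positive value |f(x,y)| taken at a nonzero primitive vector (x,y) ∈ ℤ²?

translate: b→29 (≡-37 mod 66), so (33,-37,27)→(33,29,23)
flip: (33,29,23)→(23,-29,33)
translate: b→17 (≡-29 mod 46), so (23,-29,33)→(23,17,27)
reduced (well bottom): (23,17,27) with a≤c, −a<b≤a
well minimum |f| = |-23| = 23 (negative-definite)

23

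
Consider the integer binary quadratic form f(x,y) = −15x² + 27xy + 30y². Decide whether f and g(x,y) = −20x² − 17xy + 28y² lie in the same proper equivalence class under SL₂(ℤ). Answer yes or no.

D₁ = 2529, D₂ = 2529
river cycle of f (length 30): (30, 33, -12), (-12, 39, 21), (21, 45, -6), (-6, 39, 42), (42, 45, -3), (-3, 45, 42), (42, 39, -6), (-6, 45, 21), (21, 39, -12), (-12, 33, 30), … (20 more)
river cycle of g (length 52): (28, 17, -20), (-20, 23, 25), (25, 27, -18), (-18, 45, 7), (7, 39, -36), (-36, 33, 10), (10, 47, -8), (-8, 49, 4), (4, 47, -20), (-20, 33, 18), … (42 more)
cycles differ ⇒ inequivalent

no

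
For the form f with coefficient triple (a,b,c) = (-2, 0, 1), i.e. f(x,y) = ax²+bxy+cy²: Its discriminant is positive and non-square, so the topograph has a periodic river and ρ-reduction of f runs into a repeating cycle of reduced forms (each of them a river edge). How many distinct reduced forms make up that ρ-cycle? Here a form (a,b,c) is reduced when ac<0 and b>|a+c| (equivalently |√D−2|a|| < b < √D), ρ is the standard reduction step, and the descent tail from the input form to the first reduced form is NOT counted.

D = 8, ⌊√D⌋ = 2
descent: ρ → (1,2,-1)  [lands on river]
river: ρ → (-1,2,1)
ρ-cycle length = 2 (tail of 1 descent step not counted)

2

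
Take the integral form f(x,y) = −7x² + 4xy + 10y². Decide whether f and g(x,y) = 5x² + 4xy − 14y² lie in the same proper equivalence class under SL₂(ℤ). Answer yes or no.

D₁ = 296, D₂ = 296
river cycle of f (length 10): (10, 16, -1), (-1, 16, 10), (10, 4, -7), (-7, 10, 7), (7, 4, -10), (-10, 16, 1), (1, 16, -10), (-10, 4, 7), (7, 10, -7), (-7, 4, 10)
river cycle of g (length 6): (5, 14, -5), (-5, 16, 2), (2, 16, -5), (-5, 14, 5), (5, 16, -2), (-2, 16, 5)
cycles differ ⇒ inequivalent

no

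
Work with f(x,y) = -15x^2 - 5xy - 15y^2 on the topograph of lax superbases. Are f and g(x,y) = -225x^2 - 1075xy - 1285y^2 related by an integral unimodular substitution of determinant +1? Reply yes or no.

D₁ = -875, D₂ = -875
f is negative-definite; reduce −f:
−f: reduced (well bottom): (15,5,15) with a≤c, −a<b≤a
flip sign back: reduced form of f is (-15,-5,-15)
g is negative-definite; reduce −g:
−g: translate: b→175 (≡1075 mod 450), so (225,1075,1285)→(225,175,35)
−g: flip: (225,175,35)→(35,-175,225)
−g: translate: b→35 (≡-175 mod 70), so (35,-175,225)→(35,35,15)
−g: flip: (35,35,15)→(15,-35,35)
−g: translate: b→-5 (≡-35 mod 30), so (15,-35,35)→(15,-5,15)
−g: flip: (15,-5,15)→(15,5,15)
−g: reduced (well bottom): (15,5,15) with a≤c, −a<b≤a
flip sign back: reduced form of g is (-15,-5,-15)
reduced forms (-15, -5, -15) vs (-15, -5, -15) ⇒ equivalent

yes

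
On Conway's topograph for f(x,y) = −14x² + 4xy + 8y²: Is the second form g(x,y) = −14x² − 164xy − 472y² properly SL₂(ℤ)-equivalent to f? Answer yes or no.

D₁ = 464, D₂ = 464
river cycle of f (length 10): (8, 12, -10), (-10, 8, 10), (10, 12, -8), (-8, 20, 2), (2, 20, -8), (-8, 12, 10), (10, 8, -10), (-10, 12, 8), (8, 20, -2), (-2, 20, 8)
river cycle of g (length 10): (8, 12, -10), (-10, 8, 10), (10, 12, -8), (-8, 20, 2), (2, 20, -8), (-8, 12, 10), (10, 8, -10), (-10, 12, 8), (8, 20, -2), (-2, 20, 8)
cycles coincide ⇒ equivalent

yes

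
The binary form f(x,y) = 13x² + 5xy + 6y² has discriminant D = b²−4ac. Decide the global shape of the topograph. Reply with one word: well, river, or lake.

D = b²−4ac = 5² − 4·13·6 = -287
D < 0 ⇒ definite ⇒ every region one sign ⇒ single well

well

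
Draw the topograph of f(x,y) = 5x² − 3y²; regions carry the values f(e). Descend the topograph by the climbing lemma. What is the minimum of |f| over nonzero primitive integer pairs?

descent: ρ → (-3,6,2)  [lands on river]
river: ρ → (2,6,-3)
closes: descent 1, river 2
min |a| on river = 2

2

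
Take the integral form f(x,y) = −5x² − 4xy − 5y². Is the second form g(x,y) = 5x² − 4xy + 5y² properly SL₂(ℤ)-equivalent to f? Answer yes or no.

D₁ = -84, D₂ = -84
f is negative-definite; reduce −f:
−f: reduced (well bottom): (5,4,5) with a≤c, −a<b≤a
flip sign back: reduced form of f is (-5,-4,-5)
g: flip: (5,-4,5)→(5,4,5)
g: reduced (well bottom): (5,4,5) with a≤c, −a<b≤a
reduced forms (-5, -4, -5) vs (5, 4, 5) ⇒ inequivalent

no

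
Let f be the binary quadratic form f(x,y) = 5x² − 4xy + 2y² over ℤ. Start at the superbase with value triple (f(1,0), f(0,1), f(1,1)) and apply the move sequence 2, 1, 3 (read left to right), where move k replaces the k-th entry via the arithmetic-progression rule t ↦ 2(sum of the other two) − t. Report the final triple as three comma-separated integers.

start (5,2,3) = (f(1,0),f(0,1),f(1,1))
replace slot 2: 2·(5+3) − 2 = 14 → (5,14,3)
replace slot 1: 2·(14+3) − 5 = 29 → (29,14,3)
replace slot 3: 2·(29+14) − 3 = 83 → (29,14,83)

29,14,83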